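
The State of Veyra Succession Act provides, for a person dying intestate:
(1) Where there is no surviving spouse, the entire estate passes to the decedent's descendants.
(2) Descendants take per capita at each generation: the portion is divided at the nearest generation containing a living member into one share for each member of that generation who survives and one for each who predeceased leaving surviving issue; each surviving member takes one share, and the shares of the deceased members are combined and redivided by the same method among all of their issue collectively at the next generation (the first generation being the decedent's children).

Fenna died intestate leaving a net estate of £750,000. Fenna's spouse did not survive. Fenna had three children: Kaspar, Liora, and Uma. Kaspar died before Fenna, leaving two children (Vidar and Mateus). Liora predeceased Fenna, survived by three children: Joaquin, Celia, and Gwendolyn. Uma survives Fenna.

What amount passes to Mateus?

Mateus receives £100,000.

The entire £750,000 passes to the descendants.
That amount (£750,000) is divided at the children's generation into 3 shares of £250,000. Uma takes £250,000. The 2 shares of the deceased (Kaspar and Liora) are combined into a pool of £500,000.
That pool (£500,000) is divided at the grandchildren's generation equally among Vidar, Mateus, Joaquin, Celia, and Gwendolyn: £100,000 each.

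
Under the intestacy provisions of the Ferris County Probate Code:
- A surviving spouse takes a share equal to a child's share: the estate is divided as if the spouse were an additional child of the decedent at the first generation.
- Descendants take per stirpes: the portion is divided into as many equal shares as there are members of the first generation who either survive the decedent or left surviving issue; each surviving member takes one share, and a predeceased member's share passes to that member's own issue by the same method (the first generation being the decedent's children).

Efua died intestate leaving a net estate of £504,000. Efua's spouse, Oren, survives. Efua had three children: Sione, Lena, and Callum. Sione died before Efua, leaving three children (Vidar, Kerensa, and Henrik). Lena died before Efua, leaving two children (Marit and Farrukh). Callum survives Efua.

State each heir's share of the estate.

Oren: £126,000; Vidar: £42,000; Kerensa: £42,000; Henrik: £42,000; Marit: £63,000; Farrukh: £63,000; Callum: £126,000

The spouse counts as an additional share at the children's level, so there are 4 primary shares of £126,000. Oren takes one such share (£126,000).
The children's combined portion (£378,000) is divided into 3 shares of £126,000: Callum takes £126,000; Sione's £126,000 share passes to Sione's issue; Lena's £126,000 share passes to Lena's issue.
Sione's share (£126,000) is divided into 3 shares of £42,000: Vidar, Kerensa, and Henrik each take £42,000.
Lena's share (£126,000) is divided into 2 shares of £63,000: Marit and Farrukh each take £63,000.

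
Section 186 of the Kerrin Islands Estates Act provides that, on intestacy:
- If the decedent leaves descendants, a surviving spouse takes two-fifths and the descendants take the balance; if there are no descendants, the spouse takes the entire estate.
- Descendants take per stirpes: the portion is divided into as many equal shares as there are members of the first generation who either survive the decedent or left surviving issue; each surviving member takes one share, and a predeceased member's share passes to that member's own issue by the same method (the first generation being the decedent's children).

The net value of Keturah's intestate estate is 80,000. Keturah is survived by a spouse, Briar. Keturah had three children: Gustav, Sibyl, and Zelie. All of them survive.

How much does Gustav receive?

Gustav receives 16,000.

Briar takes two-fifths of 80,000 = 32,000. The remaining 48,000 passes to the descendants.
The descendants' portion (48,000) is divided into 3 shares of 16,000: Gustav, Sibyl, and Zelie each take 16,000.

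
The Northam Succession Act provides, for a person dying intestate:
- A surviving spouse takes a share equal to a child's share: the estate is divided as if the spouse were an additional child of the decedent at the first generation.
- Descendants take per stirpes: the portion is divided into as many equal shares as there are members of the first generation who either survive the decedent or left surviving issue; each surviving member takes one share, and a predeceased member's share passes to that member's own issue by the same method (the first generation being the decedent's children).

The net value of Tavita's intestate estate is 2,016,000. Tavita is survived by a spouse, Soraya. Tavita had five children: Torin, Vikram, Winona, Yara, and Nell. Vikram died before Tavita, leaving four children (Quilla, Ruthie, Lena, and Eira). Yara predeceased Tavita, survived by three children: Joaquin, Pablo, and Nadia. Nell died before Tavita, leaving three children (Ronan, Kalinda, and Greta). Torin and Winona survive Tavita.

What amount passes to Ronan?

The spouse counts as an additional share at the children's level, so there are 6 primary shares of 336,000. Soraya takes one such share (336,000).
The children's combined portion (1,680,000) is divided into 5 shares of 336,000: Torin and Winona each take 336,000; Vikram's 336,000 share passes to Vikram's issue; Yara's 336,000 share passes to Yara's issue; Nell's 336,000 share passes to Nell's issue.
Vikram's share (336,000) is divided into 4 shares of 84,000: Quilla, Ruthie, Lena, and Eira each take 84,000.
Yara's share (336,000) is divided into 3 shares of 112,000: Joaquin, Pablo, and Nadia each take 112,000.
Nell's share (336,000) is divided into 3 shares of 112,000: Ronan, Kalinda, and Greta each take 112,000.

Ronan receives 112,000.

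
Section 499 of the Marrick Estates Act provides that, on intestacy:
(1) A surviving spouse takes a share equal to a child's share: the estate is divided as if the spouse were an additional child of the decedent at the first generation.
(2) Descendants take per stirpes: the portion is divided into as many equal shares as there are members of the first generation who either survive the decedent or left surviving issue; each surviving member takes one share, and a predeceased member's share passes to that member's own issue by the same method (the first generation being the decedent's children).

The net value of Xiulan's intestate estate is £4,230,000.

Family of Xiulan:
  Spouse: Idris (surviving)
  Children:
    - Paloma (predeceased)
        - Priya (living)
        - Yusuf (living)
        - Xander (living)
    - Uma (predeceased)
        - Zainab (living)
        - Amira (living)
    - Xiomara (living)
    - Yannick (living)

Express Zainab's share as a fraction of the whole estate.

The spouse counts as an additional share at the children's level, so there are 5 primary shares of £846,000. Idris takes one such share (£846,000).
The children's combined portion (£3,384,000) is divided into 4 shares of £846,000: Xiomara and Yannick each take £846,000; Paloma's £846,000 share passes to Paloma's issue; Uma's £846,000 share passes to Uma's issue.
Paloma's share (£846,000) is divided into 3 shares of £282,000: Priya, Yusuf, and Xander each take £282,000.
Uma's share (£846,000) is divided into 2 shares of £423,000: Zainab and Amira each take £423,000.

Zainab receives 1/10 of the estate.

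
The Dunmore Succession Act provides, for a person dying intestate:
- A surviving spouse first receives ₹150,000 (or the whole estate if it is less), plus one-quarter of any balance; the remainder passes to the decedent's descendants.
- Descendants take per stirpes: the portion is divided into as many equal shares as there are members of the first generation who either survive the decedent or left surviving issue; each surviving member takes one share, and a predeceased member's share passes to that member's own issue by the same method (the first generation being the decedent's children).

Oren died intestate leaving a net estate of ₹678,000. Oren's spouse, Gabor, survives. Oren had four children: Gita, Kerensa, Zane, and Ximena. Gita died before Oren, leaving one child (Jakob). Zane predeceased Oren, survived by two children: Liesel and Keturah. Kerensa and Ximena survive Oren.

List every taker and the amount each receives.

Gabor: ₹282,000; Jakob: ₹99,000; Kerensa: ₹99,000; Liesel: ₹49,500; Keturah: ₹49,500; Ximena: ₹99,000

Gabor first takes ₹150,000, leaving a balance of ₹528,000. Gabor then takes one-quarter of the balance (₹132,000), for a total of ₹282,000. The remaining ₹396,000 passes to the descendants.
The descendants' portion (₹396,000) is divided into 4 shares of ₹99,000: Kerensa and Ximena each take ₹99,000; Gita's ₹99,000 share passes to Gita's issue; Zane's ₹99,000 share passes to Zane's issue.
Gita's share (₹99,000) passes entirely to Jakob.
Zane's share (₹99,000) is divided into 2 shares of ₹49,500: Liesel and Keturah each take ₹49,500.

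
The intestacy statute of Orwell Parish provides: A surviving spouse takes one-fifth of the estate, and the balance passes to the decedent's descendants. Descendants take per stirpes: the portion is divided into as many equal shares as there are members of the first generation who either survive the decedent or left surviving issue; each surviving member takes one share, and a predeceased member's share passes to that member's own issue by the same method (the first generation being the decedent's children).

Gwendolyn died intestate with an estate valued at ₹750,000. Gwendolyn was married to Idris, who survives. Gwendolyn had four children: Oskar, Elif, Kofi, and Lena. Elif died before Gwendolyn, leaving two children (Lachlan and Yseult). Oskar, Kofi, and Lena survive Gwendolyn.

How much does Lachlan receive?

Lachlan receives ₹75,000.

Idris takes one-fifth of ₹750,000 = ₹150,000. The remaining ₹600,000 passes to the descendants.
The descendants' portion (₹600,000) is divided into 4 shares of ₹150,000: Oskar, Kofi, and Lena each take ₹150,000; Elif's ₹150,000 share passes to Elif's issue.
Elif's share (₹150,000) is divided into 2 shares of ₹75,000: Lachlan and Yseult each take ₹75,000.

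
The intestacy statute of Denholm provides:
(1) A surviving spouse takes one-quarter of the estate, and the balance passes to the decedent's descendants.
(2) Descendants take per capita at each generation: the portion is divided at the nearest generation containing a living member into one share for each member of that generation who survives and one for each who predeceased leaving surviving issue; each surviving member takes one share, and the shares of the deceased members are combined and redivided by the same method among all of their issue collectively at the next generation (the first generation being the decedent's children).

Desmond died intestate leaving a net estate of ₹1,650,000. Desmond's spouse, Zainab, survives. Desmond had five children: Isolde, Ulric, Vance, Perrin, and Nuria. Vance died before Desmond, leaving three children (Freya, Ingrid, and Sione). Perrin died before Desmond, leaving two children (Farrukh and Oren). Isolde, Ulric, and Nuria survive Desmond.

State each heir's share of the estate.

Zainab takes one-quarter of ₹1,650,000 = ₹412,500. The remaining ₹1,237,500 passes to the descendants.
The descendants' portion (₹1,237,500) is divided at the children's generation into 5 shares of ₹247,500. Isolde, Ulric, and Nuria each take ₹247,500. The 2 shares of the deceased (Vance and Perrin) are combined into a pool of ₹495,000.
That pool (₹495,000) is divided at the grandchildren's generation equally among Freya, Ingrid, Sione, Farrukh, and Oren: ₹99,000 each.

Zainab: ₹412,500; Isolde: ₹247,500; Ulric: ₹247,500; Freya: ₹99,000; Ingrid: ₹99,000; Sione: ₹99,000; Farrukh: ₹99,000; Oren: ₹99,000; Nuria: ₹247,500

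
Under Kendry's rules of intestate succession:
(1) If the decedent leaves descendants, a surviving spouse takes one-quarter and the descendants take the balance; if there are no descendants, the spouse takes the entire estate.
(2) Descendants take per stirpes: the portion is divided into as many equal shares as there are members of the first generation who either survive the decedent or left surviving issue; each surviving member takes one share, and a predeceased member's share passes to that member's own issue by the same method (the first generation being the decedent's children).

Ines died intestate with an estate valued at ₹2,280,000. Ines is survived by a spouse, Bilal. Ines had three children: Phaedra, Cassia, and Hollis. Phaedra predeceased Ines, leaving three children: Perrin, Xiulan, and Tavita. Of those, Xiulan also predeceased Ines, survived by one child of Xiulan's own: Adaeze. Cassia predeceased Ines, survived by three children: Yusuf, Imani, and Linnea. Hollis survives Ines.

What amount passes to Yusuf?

Yusuf receives ₹190,000.

Bilal takes one-quarter of ₹2,280,000 = ₹570,000. The remaining ₹1,710,000 passes to the descendants.
The descendants' portion (₹1,710,000) is divided into 3 shares of ₹570,000: Hollis takes ₹570,000; Phaedra's ₹570,000 share passes to Phaedra's issue; Cassia's ₹570,000 share passes to Cassia's issue.
Phaedra's share (₹570,000) is divided into 3 shares of ₹190,000: Perrin and Tavita each take ₹190,000; Xiulan's ₹190,000 share passes to Xiulan's issue.
Xiulan's share (₹190,000) passes entirely to Adaeze.
Cassia's share (₹570,000) is divided into 3 shares of ₹190,000: Yusuf, Imani, and Linnea each take ₹190,000.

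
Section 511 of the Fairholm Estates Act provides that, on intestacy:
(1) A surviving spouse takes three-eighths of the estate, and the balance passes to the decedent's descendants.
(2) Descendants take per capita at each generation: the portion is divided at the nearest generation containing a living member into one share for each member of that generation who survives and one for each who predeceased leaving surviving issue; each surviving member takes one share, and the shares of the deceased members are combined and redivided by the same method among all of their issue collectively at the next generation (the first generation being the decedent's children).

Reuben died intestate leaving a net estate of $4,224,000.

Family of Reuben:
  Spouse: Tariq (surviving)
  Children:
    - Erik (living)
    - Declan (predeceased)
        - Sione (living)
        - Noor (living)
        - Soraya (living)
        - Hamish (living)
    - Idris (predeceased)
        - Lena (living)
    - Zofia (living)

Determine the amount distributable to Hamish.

Hamish receives $264,000.

Tariq takes three-eighths of $4,224,000 = $1,584,000. The remaining $2,640,000 passes to the descendants.
The descendants' portion ($2,640,000) is divided at the children's generation into 4 shares of $660,000. Erik and Zofia each take $660,000. The 2 shares of the deceased (Declan and Idris) are combined into a pool of $1,320,000.
That pool ($1,320,000) is divided at the grandchildren's generation equally among Sione, Noor, Soraya, Hamish, and Lena: $264,000 each.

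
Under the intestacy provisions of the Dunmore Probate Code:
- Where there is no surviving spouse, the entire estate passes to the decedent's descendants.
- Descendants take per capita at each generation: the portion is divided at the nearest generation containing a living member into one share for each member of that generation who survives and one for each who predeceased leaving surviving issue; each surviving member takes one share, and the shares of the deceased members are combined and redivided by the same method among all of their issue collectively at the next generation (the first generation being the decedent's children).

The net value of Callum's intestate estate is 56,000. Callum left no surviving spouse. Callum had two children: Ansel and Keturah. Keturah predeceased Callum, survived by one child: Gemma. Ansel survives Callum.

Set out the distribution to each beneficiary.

The entire 56,000 passes to the descendants.
That amount (56,000) is divided at the children's generation into 2 shares of 28,000. Ansel takes 28,000. The remaining share for the deceased Keturah (28,000) is carried to the next generation.
That pool (28,000) passes entirely to Gemma, the sole taker at the grandchildren's generation.

Ansel: 28,000; Gemma: 28,000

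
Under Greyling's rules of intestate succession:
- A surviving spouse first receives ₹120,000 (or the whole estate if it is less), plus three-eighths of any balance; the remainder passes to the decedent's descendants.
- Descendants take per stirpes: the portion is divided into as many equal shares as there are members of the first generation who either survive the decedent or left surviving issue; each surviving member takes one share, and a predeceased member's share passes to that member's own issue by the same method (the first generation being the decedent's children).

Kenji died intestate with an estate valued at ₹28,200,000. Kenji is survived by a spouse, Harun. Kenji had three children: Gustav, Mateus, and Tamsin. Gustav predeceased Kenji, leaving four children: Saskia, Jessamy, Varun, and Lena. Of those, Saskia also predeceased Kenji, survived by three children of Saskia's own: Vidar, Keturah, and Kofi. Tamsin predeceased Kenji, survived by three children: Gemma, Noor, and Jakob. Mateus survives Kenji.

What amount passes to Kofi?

Harun first takes ₹120,000, leaving a balance of ₹28,080,000. Harun then takes three-eighths of the balance (₹10,530,000), for a total of ₹10,650,000. The remaining ₹17,550,000 passes to the descendants.
The descendants' portion (₹17,550,000) is divided into 3 shares of ₹5,850,000: Mateus takes ₹5,850,000; Gustav's ₹5,850,000 share passes to Gustav's issue; Tamsin's ₹5,850,000 share passes to Tamsin's issue.
Gustav's share (₹5,850,000) is divided into 4 shares of ₹1,462,500: Jessamy, Varun, and Lena each take ₹1,462,500; Saskia's ₹1,462,500 share passes to Saskia's issue.
Saskia's share (₹1,462,500) is divided into 3 shares of ₹487,500: Vidar, Keturah, and Kofi each take ₹487,500.
Tamsin's share (₹5,850,000) is divided into 3 shares of ₹1,950,000: Gemma, Noor, and Jakob each take ₹1,950,000.

Kofi receives ₹487,500.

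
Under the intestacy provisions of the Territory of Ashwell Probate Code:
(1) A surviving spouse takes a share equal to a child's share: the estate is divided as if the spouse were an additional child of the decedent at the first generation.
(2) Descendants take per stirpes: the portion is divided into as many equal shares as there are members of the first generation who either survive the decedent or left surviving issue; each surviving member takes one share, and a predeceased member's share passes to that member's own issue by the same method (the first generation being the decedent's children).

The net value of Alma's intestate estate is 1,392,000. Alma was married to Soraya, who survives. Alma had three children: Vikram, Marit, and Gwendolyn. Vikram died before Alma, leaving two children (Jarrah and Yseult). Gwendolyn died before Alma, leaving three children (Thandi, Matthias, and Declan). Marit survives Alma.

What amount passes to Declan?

Declan receives 116,000.

The spouse counts as an additional share at the children's level, so there are 4 primary shares of 348,000. Soraya takes one such share (348,000).
The children's combined portion (1,044,000) is divided into 3 shares of 348,000: Marit takes 348,000; Vikram's 348,000 share passes to Vikram's issue; Gwendolyn's 348,000 share passes to Gwendolyn's issue.
Vikram's share (348,000) is divided into 2 shares of 174,000: Jarrah and Yseult each take 174,000.
Gwendolyn's share (348,000) is divided into 3 shares of 116,000: Thandi, Matthias, and Declan each take 116,000.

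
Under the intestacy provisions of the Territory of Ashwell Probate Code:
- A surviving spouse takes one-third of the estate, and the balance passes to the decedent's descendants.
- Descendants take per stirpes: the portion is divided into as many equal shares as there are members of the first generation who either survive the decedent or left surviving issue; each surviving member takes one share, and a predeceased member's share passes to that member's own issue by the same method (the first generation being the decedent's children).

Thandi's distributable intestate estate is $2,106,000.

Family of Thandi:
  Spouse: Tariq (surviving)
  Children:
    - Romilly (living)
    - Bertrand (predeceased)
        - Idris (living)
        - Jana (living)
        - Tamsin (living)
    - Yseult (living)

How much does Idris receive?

Idris receives $156,000.

Tariq takes one-third of $2,106,000 = $702,000. The remaining $1,404,000 passes to the descendants.
The descendants' portion ($1,404,000) is divided into 3 shares of $468,000: Romilly and Yseult each take $468,000; Bertrand's $468,000 share passes to Bertrand's issue.
Bertrand's share ($468,000) is divided into 3 shares of $156,000: Idris, Jana, and Tamsin each take $156,000.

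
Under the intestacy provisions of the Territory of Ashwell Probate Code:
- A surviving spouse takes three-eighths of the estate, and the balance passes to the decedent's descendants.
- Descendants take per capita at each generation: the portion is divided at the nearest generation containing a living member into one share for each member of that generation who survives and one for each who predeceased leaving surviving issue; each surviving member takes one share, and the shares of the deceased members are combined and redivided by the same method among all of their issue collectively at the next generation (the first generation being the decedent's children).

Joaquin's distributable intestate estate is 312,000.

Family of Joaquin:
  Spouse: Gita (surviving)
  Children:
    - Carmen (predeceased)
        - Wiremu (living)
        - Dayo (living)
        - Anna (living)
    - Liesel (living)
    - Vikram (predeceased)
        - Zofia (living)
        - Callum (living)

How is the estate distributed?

Gita takes three-eighths of 312,000 = 117,000. The remaining 195,000 passes to the descendants.
The descendants' portion (195,000) is divided at the children's generation into 3 shares of 65,000. Liesel takes 65,000. The 2 shares of the deceased (Carmen and Vikram) are combined into a pool of 130,000.
That pool (130,000) is divided at the grandchildren's generation equally among Wiremu, Dayo, Anna, Zofia, and Callum: 26,000 each.

Gita: 117,000; Wiremu: 26,000; Dayo: 26,000; Anna: 26,000; Liesel: 65,000; Zofia: 26,000; Callum: 26,000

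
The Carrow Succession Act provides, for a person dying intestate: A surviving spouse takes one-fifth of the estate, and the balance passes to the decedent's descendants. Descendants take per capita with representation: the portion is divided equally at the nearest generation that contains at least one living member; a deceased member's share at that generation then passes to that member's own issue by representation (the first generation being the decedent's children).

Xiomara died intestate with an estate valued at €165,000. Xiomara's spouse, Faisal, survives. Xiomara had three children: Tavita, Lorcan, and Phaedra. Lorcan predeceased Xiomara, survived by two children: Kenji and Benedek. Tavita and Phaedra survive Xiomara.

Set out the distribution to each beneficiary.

Faisal: €33,000; Tavita: €44,000; Kenji: €22,000; Benedek: €22,000; Phaedra: €44,000

Faisal takes one-fifth of €165,000 = €33,000. The remaining €132,000 passes to the descendants.
The descendants' portion (€132,000) is divided into 3 shares of €44,000: Tavita and Phaedra each take €44,000; Lorcan's €44,000 share passes to Lorcan's issue.
Lorcan's share (€44,000) is divided into 2 shares of €22,000: Kenji and Benedek each take €22,000.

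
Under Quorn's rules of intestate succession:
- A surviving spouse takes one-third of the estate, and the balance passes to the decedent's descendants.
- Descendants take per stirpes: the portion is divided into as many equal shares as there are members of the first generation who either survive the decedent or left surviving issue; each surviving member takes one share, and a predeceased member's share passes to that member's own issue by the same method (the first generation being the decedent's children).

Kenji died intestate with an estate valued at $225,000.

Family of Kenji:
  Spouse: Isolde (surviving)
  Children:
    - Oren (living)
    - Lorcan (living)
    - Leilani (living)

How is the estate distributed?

Isolde: $75,000; Oren: $50,000; Lorcan: $50,000; Leilani: $50,000

Isolde takes one-third of $225,000 = $75,000. The remaining $150,000 passes to the descendants.
The descendants' portion ($150,000) is divided into 3 shares of $50,000: Oren, Lorcan, and Leilani each take $50,000.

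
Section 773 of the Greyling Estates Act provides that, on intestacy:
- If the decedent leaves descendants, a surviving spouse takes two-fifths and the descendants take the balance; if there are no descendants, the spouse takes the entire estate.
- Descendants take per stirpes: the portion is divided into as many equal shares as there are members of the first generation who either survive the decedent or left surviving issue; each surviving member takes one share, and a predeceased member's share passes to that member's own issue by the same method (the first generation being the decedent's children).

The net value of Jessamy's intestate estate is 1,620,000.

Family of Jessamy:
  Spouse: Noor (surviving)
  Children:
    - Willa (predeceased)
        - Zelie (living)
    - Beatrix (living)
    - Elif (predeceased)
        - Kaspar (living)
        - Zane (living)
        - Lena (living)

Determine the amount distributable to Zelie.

Noor takes two-fifths of 1,620,000 = 648,000. The remaining 972,000 passes to the descendants.
The descendants' portion (972,000) is divided into 3 shares of 324,000: Beatrix takes 324,000; Willa's 324,000 share passes to Willa's issue; Elif's 324,000 share passes to Elif's issue.
Willa's share (324,000) passes entirely to Zelie.
Elif's share (324,000) is divided into 3 shares of 108,000: Kaspar, Zane, and Lena each take 108,000.

Zelie receives 324,000.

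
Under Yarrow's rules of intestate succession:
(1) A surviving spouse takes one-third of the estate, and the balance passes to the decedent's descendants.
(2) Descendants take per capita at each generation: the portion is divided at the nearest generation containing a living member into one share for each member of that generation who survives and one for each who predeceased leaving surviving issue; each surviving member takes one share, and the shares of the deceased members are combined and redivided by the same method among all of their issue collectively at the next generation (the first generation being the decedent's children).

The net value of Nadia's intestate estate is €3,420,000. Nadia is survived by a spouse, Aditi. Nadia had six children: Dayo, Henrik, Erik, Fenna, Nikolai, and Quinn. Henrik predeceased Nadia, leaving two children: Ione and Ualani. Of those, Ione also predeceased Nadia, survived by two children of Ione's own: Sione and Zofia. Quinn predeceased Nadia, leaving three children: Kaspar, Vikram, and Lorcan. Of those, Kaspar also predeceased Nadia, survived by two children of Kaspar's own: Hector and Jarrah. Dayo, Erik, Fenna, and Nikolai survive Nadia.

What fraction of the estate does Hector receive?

Hector receives 1/45 of the estate.

Aditi takes one-third of €3,420,000 = €1,140,000. The remaining €2,280,000 passes to the descendants.
The descendants' portion (€2,280,000) is divided at the children's generation into 6 shares of €380,000. Dayo, Erik, Fenna, and Nikolai each take €380,000. The 2 shares of the deceased (Henrik and Quinn) are combined into a pool of €760,000.
That pool (€760,000) is divided at the grandchildren's generation into 5 shares of €152,000. Ualani, Vikram, and Lorcan each take €152,000. The 2 shares of the deceased (Ione and Kaspar) are combined into a pool of €304,000.
That pool (€304,000) is divided at the great-grandchildren's generation equally among Sione, Zofia, Hector, and Jarrah: €76,000 each.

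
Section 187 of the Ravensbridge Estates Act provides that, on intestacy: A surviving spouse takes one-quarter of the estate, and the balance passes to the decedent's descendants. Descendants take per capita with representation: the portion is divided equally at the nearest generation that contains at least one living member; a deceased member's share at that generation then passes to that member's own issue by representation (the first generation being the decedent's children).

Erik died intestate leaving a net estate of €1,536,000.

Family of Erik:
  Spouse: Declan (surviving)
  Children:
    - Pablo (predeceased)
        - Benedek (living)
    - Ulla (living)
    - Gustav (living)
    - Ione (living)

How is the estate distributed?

Declan takes one-quarter of €1,536,000 = €384,000. The remaining €1,152,000 passes to the descendants.
The descendants' portion (€1,152,000) is divided into 4 shares of €288,000: Ulla, Gustav, and Ione each take €288,000; Pablo's €288,000 share passes to Pablo's issue.
Pablo's share (€288,000) passes entirely to Benedek.

Declan: €384,000; Benedek: €288,000; Ulla: €288,000; Gustav: €288,000; Ione: €288,000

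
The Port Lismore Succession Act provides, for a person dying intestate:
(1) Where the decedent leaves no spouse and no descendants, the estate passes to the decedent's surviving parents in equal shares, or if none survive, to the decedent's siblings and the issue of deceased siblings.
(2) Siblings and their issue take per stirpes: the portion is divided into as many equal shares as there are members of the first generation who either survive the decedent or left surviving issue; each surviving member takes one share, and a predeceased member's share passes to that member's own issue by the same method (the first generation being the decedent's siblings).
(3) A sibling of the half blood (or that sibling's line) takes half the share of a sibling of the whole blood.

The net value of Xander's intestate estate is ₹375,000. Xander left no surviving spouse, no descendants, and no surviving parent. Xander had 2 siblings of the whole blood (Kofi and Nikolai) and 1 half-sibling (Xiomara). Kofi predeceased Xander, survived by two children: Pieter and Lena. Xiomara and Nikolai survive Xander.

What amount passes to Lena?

The entire ₹375,000 passes to the siblings and their issue.
Counting each half-blood sibling's line as half a unit, there are 5/2 units in ₹375,000, so one unit is ₹150,000. Whole-blood lines (Kofi and Nikolai) take ₹150,000 each; half-blood lines (Xiomara) take ₹75,000 each.
Kofi's share (₹150,000) is divided into 2 shares of ₹75,000: Pieter and Lena each take ₹75,000.

Lena receives ₹75,000.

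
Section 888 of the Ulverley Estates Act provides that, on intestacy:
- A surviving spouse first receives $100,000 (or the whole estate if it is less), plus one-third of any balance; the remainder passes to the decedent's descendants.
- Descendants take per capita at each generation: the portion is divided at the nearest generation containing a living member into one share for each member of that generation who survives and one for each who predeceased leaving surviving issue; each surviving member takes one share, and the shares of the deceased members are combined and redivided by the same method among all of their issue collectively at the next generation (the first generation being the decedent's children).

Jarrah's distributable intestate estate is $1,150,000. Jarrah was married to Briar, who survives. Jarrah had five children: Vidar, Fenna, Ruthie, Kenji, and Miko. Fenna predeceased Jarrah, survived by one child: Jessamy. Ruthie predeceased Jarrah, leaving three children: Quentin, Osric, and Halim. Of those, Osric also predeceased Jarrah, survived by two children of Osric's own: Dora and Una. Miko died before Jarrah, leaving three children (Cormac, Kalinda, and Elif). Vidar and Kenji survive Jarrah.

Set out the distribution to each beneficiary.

Briar first takes $100,000, leaving a balance of $1,050,000. Briar then takes one-third of the balance ($350,000), for a total of $450,000. The remaining $700,000 passes to the descendants.
The descendants' portion ($700,000) is divided at the children's generation into 5 shares of $140,000. Vidar and Kenji each take $140,000. The 3 shares of the deceased (Fenna, Ruthie, and Miko) are combined into a pool of $420,000.
That pool ($420,000) is divided at the grandchildren's generation into 7 shares of $60,000. Jessamy, Quentin, Halim, Cormac, Kalinda, and Elif each take $60,000. The remaining share for the deceased Osric ($60,000) is carried to the next generation.
That pool ($60,000) is divided at the great-grandchildren's generation equally among Dora and Una: $30,000 each.

Briar: $450,000; Vidar: $140,000; Jessamy: $60,000; Quentin: $60,000; Dora: $30,000; Una: $30,000; Halim: $60,000; Kenji: $140,000; Cormac: $60,000; Kalinda: $60,000; Elif: $60,000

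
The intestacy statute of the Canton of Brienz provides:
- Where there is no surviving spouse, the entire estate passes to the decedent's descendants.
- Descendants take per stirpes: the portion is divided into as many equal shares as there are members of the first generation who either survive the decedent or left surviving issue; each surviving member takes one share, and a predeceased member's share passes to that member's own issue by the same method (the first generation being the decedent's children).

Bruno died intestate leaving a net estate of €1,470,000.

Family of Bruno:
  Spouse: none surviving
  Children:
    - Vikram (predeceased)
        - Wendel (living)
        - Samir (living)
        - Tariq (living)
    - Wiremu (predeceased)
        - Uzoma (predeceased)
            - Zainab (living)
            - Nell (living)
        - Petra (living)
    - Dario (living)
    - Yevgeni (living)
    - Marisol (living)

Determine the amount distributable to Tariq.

The entire €1,470,000 passes to the descendants.
That amount (€1,470,000) is divided into 5 shares of €294,000: Dario, Yevgeni, and Marisol each take €294,000; Vikram's €294,000 share passes to Vikram's issue; Wiremu's €294,000 share passes to Wiremu's issue.
Vikram's share (€294,000) is divided into 3 shares of €98,000: Wendel, Samir, and Tariq each take €98,000.
Wiremu's share (€294,000) is divided into 2 shares of €147,000: Petra takes €147,000; Uzoma's €147,000 share passes to Uzoma's issue.
Uzoma's share (€147,000) is divided into 2 shares of €73,500: Zainab and Nell each take €73,500.

Tariq receives €98,000.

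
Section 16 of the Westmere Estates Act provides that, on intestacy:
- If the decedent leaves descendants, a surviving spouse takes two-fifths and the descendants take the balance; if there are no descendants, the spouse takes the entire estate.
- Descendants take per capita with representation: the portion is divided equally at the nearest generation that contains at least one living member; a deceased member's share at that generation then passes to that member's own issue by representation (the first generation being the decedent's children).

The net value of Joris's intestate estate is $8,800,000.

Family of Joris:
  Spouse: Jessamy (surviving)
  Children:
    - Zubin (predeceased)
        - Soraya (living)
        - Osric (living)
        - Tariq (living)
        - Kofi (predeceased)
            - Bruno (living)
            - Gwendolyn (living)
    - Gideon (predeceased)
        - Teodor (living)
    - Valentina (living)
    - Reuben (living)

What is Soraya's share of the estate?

Jessamy takes two-fifths of $8,800,000 = $3,520,000. The remaining $5,280,000 passes to the descendants.
The descendants' portion ($5,280,000) is divided into 4 shares of $1,320,000: Valentina and Reuben each take $1,320,000; Zubin's $1,320,000 share passes to Zubin's issue; Gideon's $1,320,000 share passes to Gideon's issue.
Zubin's share ($1,320,000) is divided into 4 shares of $330,000: Soraya, Osric, and Tariq each take $330,000; Kofi's $330,000 share passes to Kofi's issue.
Kofi's share ($330,000) is divided into 2 shares of $165,000: Bruno and Gwendolyn each take $165,000.
Gideon's share ($1,320,000) passes entirely to Teodor.

Soraya receives $330,000.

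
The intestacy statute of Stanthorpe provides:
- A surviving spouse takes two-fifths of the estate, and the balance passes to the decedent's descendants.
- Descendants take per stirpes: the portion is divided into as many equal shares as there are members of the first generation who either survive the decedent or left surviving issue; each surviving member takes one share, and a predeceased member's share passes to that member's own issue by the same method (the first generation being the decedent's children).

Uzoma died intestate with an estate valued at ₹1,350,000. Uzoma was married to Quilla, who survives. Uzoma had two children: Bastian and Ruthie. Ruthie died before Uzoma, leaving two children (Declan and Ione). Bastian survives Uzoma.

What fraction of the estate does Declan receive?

Declan receives 3/20 of the estate.

Quilla takes two-fifths of ₹1,350,000 = ₹540,000. The remaining ₹810,000 passes to the descendants.
The descendants' portion (₹810,000) is divided into 2 shares of ₹405,000: Bastian takes ₹405,000; Ruthie's ₹405,000 share passes to Ruthie's issue.
Ruthie's share (₹405,000) is divided into 2 shares of ₹202,500: Declan and Ione each take ₹202,500.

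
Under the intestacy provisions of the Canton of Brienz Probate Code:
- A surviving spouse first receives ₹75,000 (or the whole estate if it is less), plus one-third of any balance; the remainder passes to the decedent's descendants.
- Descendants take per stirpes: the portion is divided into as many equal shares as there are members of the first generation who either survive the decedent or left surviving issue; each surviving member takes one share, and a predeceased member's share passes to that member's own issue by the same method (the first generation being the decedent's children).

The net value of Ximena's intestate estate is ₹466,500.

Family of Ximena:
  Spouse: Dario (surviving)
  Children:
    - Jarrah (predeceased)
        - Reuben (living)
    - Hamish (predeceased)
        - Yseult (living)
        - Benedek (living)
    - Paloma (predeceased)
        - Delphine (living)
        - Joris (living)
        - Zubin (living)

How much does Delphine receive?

Delphine receives ₹29,000.

Dario first takes ₹75,000, leaving a balance of ₹391,500. Dario then takes one-third of the balance (₹130,500), for a total of ₹205,500. The remaining ₹261,000 passes to the descendants.
The descendants' portion (₹261,000) is divided into 3 shares of ₹87,000: Jarrah's ₹87,000 share passes to Jarrah's issue; Hamish's ₹87,000 share passes to Hamish's issue; Paloma's ₹87,000 share passes to Paloma's issue.
Jarrah's share (₹87,000) passes entirely to Reuben.
Hamish's share (₹87,000) is divided into 2 shares of ₹43,500: Yseult and Benedek each take ₹43,500.
Paloma's share (₹87,000) is divided into 3 shares of ₹29,000: Delphine, Joris, and Zubin each take ₹29,000.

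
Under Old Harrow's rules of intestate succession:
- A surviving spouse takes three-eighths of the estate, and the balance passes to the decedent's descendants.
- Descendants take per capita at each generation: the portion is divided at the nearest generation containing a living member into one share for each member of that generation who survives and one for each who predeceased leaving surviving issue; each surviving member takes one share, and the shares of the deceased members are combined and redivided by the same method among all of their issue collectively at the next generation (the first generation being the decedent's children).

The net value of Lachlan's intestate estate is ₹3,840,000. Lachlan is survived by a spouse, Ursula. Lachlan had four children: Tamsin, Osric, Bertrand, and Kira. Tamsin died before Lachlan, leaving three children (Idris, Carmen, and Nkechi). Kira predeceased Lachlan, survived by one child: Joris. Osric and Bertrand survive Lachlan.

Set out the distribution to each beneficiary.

Ursula: ₹1,440,000; Idris: ₹300,000; Carmen: ₹300,000; Nkechi: ₹300,000; Osric: ₹600,000; Bertrand: ₹600,000; Joris: ₹300,000

Ursula takes three-eighths of ₹3,840,000 = ₹1,440,000. The remaining ₹2,400,000 passes to the descendants.
The descendants' portion (₹2,400,000) is divided at the children's generation into 4 shares of ₹600,000. Osric and Bertrand each take ₹600,000. The 2 shares of the deceased (Tamsin and Kira) are combined into a pool of ₹1,200,000.
That pool (₹1,200,000) is divided at the grandchildren's generation equally among Idris, Carmen, Nkechi, and Joris: ₹300,000 each.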